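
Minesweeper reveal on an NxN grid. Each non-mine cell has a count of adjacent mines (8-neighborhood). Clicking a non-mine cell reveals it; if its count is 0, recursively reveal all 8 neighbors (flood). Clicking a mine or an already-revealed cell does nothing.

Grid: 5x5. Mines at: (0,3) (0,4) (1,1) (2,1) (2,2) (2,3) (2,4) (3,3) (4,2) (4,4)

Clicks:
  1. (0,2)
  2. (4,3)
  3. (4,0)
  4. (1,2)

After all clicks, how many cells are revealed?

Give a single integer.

Answer: 7

Derivation:
Click 1 (0,2) count=2: revealed 1 new [(0,2)] -> total=1
Click 2 (4,3) count=3: revealed 1 new [(4,3)] -> total=2
Click 3 (4,0) count=0: revealed 4 new [(3,0) (3,1) (4,0) (4,1)] -> total=6
Click 4 (1,2) count=5: revealed 1 new [(1,2)] -> total=7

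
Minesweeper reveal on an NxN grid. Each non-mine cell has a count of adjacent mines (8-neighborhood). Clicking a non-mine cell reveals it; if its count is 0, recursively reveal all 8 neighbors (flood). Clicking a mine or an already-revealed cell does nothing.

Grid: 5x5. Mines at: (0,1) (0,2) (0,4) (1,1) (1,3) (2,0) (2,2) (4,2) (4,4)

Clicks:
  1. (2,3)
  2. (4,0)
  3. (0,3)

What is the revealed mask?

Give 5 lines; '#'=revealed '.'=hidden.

Click 1 (2,3) count=2: revealed 1 new [(2,3)] -> total=1
Click 2 (4,0) count=0: revealed 4 new [(3,0) (3,1) (4,0) (4,1)] -> total=5
Click 3 (0,3) count=3: revealed 1 new [(0,3)] -> total=6

Answer: ...#.
.....
...#.
##...
##...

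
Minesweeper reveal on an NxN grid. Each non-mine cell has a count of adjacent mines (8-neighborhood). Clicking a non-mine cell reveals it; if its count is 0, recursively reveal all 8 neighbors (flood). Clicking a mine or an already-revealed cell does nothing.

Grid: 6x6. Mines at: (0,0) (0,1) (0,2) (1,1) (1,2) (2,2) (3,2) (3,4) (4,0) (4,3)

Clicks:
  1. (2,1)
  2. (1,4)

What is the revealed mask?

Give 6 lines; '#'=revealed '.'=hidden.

Answer: ...###
...###
.#.###
......
......
......

Derivation:
Click 1 (2,1) count=4: revealed 1 new [(2,1)] -> total=1
Click 2 (1,4) count=0: revealed 9 new [(0,3) (0,4) (0,5) (1,3) (1,4) (1,5) (2,3) (2,4) (2,5)] -> total=10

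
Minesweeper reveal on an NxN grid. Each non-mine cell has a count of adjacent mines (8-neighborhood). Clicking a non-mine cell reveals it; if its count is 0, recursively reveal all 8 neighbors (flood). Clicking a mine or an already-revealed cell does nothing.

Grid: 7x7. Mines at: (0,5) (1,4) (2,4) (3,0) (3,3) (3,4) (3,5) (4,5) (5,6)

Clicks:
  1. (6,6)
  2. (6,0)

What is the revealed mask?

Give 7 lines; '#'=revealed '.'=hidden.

Answer: .......
.......
.......
.......
#####..
######.
#######

Derivation:
Click 1 (6,6) count=1: revealed 1 new [(6,6)] -> total=1
Click 2 (6,0) count=0: revealed 17 new [(4,0) (4,1) (4,2) (4,3) (4,4) (5,0) (5,1) (5,2) (5,3) (5,4) (5,5) (6,0) (6,1) (6,2) (6,3) (6,4) (6,5)] -> total=18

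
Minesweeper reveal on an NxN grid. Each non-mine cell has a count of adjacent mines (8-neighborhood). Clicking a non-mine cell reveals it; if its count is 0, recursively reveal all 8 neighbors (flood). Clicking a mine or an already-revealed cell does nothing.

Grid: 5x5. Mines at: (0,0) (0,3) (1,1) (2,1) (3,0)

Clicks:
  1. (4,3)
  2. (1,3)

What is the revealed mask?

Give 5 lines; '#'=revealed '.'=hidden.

Click 1 (4,3) count=0: revealed 14 new [(1,2) (1,3) (1,4) (2,2) (2,3) (2,4) (3,1) (3,2) (3,3) (3,4) (4,1) (4,2) (4,3) (4,4)] -> total=14
Click 2 (1,3) count=1: revealed 0 new [(none)] -> total=14

Answer: .....
..###
..###
.####
.####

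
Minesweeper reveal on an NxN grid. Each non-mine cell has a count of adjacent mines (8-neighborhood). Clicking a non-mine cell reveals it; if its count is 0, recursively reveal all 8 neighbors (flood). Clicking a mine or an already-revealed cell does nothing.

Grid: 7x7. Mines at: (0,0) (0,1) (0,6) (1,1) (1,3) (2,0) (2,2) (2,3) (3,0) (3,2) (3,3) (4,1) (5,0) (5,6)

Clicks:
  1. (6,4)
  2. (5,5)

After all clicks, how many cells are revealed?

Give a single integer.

Answer: 14

Derivation:
Click 1 (6,4) count=0: revealed 14 new [(4,2) (4,3) (4,4) (4,5) (5,1) (5,2) (5,3) (5,4) (5,5) (6,1) (6,2) (6,3) (6,4) (6,5)] -> total=14
Click 2 (5,5) count=1: revealed 0 new [(none)] -> total=14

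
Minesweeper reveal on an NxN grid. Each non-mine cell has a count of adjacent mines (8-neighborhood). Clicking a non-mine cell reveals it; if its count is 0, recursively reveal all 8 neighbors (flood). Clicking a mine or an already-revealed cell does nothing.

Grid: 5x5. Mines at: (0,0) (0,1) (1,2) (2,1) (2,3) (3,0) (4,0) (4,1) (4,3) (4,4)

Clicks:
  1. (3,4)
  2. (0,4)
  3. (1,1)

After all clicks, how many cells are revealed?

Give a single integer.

Answer: 6

Derivation:
Click 1 (3,4) count=3: revealed 1 new [(3,4)] -> total=1
Click 2 (0,4) count=0: revealed 4 new [(0,3) (0,4) (1,3) (1,4)] -> total=5
Click 3 (1,1) count=4: revealed 1 new [(1,1)] -> total=6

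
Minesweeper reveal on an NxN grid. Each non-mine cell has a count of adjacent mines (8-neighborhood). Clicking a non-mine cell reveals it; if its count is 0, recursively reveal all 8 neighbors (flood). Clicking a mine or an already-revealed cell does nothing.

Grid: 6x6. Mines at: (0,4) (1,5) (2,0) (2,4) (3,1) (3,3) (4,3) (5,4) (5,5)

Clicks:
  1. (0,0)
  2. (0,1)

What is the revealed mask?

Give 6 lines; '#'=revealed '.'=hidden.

Answer: ####..
####..
.###..
......
......
......

Derivation:
Click 1 (0,0) count=0: revealed 11 new [(0,0) (0,1) (0,2) (0,3) (1,0) (1,1) (1,2) (1,3) (2,1) (2,2) (2,3)] -> total=11
Click 2 (0,1) count=0: revealed 0 new [(none)] -> total=11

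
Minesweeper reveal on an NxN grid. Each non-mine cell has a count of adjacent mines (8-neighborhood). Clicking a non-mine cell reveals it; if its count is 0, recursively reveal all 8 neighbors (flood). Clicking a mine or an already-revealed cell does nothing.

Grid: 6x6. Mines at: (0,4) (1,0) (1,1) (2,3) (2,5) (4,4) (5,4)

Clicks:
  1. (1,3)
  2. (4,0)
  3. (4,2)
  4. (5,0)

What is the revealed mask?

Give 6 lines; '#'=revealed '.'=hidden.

Answer: ......
...#..
###...
####..
####..
####..

Derivation:
Click 1 (1,3) count=2: revealed 1 new [(1,3)] -> total=1
Click 2 (4,0) count=0: revealed 15 new [(2,0) (2,1) (2,2) (3,0) (3,1) (3,2) (3,3) (4,0) (4,1) (4,2) (4,3) (5,0) (5,1) (5,2) (5,3)] -> total=16
Click 3 (4,2) count=0: revealed 0 new [(none)] -> total=16
Click 4 (5,0) count=0: revealed 0 new [(none)] -> total=16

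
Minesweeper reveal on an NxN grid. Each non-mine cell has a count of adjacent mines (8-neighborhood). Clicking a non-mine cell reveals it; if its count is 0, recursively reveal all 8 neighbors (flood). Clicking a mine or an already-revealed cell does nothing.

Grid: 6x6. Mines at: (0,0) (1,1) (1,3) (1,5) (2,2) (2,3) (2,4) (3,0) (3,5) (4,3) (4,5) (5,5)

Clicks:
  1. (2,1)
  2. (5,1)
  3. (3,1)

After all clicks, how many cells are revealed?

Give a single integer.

Click 1 (2,1) count=3: revealed 1 new [(2,1)] -> total=1
Click 2 (5,1) count=0: revealed 6 new [(4,0) (4,1) (4,2) (5,0) (5,1) (5,2)] -> total=7
Click 3 (3,1) count=2: revealed 1 new [(3,1)] -> total=8

Answer: 8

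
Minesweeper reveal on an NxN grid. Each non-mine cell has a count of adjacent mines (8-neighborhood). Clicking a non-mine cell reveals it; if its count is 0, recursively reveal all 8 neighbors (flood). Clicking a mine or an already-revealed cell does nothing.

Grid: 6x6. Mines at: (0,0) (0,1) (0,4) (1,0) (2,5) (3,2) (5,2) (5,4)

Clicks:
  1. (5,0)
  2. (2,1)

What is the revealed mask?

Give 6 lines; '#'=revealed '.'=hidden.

Answer: ......
......
##....
##....
##....
##....

Derivation:
Click 1 (5,0) count=0: revealed 8 new [(2,0) (2,1) (3,0) (3,1) (4,0) (4,1) (5,0) (5,1)] -> total=8
Click 2 (2,1) count=2: revealed 0 new [(none)] -> total=8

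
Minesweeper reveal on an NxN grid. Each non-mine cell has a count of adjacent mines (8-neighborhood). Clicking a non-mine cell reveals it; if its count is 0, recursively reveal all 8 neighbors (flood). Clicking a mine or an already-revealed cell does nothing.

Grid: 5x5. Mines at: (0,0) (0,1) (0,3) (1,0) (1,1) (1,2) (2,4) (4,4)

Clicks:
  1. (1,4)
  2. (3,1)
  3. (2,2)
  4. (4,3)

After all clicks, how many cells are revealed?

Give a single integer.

Click 1 (1,4) count=2: revealed 1 new [(1,4)] -> total=1
Click 2 (3,1) count=0: revealed 12 new [(2,0) (2,1) (2,2) (2,3) (3,0) (3,1) (3,2) (3,3) (4,0) (4,1) (4,2) (4,3)] -> total=13
Click 3 (2,2) count=2: revealed 0 new [(none)] -> total=13
Click 4 (4,3) count=1: revealed 0 new [(none)] -> total=13

Answer: 13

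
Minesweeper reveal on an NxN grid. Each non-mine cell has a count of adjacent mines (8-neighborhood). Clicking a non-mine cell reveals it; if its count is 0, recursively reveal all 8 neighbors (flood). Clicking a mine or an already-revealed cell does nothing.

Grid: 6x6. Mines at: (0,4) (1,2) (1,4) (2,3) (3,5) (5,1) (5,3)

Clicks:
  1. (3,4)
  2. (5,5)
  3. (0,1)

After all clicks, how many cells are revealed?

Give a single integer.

Click 1 (3,4) count=2: revealed 1 new [(3,4)] -> total=1
Click 2 (5,5) count=0: revealed 4 new [(4,4) (4,5) (5,4) (5,5)] -> total=5
Click 3 (0,1) count=1: revealed 1 new [(0,1)] -> total=6

Answer: 6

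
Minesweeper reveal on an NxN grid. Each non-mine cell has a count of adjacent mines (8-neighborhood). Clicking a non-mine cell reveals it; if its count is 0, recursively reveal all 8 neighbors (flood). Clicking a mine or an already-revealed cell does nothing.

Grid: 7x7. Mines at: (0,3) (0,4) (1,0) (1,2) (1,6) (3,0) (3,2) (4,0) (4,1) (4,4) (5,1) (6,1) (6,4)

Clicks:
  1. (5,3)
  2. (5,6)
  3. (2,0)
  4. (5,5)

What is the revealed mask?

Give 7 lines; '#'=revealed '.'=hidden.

Click 1 (5,3) count=2: revealed 1 new [(5,3)] -> total=1
Click 2 (5,6) count=0: revealed 10 new [(2,5) (2,6) (3,5) (3,6) (4,5) (4,6) (5,5) (5,6) (6,5) (6,6)] -> total=11
Click 3 (2,0) count=2: revealed 1 new [(2,0)] -> total=12
Click 4 (5,5) count=2: revealed 0 new [(none)] -> total=12

Answer: .......
.......
#....##
.....##
.....##
...#.##
.....##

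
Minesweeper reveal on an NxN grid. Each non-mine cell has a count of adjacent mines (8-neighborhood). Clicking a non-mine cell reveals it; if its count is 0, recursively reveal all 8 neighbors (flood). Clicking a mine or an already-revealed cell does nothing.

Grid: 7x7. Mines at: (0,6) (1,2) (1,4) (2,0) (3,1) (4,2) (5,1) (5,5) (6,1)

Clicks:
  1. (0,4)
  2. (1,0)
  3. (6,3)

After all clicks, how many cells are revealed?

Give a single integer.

Answer: 8

Derivation:
Click 1 (0,4) count=1: revealed 1 new [(0,4)] -> total=1
Click 2 (1,0) count=1: revealed 1 new [(1,0)] -> total=2
Click 3 (6,3) count=0: revealed 6 new [(5,2) (5,3) (5,4) (6,2) (6,3) (6,4)] -> total=8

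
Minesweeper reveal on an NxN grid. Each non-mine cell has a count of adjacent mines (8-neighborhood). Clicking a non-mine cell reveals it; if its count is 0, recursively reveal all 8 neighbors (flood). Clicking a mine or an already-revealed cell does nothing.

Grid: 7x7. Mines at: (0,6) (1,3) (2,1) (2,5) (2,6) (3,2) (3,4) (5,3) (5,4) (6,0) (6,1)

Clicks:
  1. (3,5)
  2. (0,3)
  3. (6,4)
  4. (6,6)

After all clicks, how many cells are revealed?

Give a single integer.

Answer: 10

Derivation:
Click 1 (3,5) count=3: revealed 1 new [(3,5)] -> total=1
Click 2 (0,3) count=1: revealed 1 new [(0,3)] -> total=2
Click 3 (6,4) count=2: revealed 1 new [(6,4)] -> total=3
Click 4 (6,6) count=0: revealed 7 new [(3,6) (4,5) (4,6) (5,5) (5,6) (6,5) (6,6)] -> total=10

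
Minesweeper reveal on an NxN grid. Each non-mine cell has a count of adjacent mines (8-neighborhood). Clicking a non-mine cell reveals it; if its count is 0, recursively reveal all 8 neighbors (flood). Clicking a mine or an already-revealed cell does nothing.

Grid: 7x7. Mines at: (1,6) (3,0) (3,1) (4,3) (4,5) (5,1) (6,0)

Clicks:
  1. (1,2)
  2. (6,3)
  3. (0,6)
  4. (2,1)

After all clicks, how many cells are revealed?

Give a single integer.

Click 1 (1,2) count=0: revealed 22 new [(0,0) (0,1) (0,2) (0,3) (0,4) (0,5) (1,0) (1,1) (1,2) (1,3) (1,4) (1,5) (2,0) (2,1) (2,2) (2,3) (2,4) (2,5) (3,2) (3,3) (3,4) (3,5)] -> total=22
Click 2 (6,3) count=0: revealed 10 new [(5,2) (5,3) (5,4) (5,5) (5,6) (6,2) (6,3) (6,4) (6,5) (6,6)] -> total=32
Click 3 (0,6) count=1: revealed 1 new [(0,6)] -> total=33
Click 4 (2,1) count=2: revealed 0 new [(none)] -> total=33

Answer: 33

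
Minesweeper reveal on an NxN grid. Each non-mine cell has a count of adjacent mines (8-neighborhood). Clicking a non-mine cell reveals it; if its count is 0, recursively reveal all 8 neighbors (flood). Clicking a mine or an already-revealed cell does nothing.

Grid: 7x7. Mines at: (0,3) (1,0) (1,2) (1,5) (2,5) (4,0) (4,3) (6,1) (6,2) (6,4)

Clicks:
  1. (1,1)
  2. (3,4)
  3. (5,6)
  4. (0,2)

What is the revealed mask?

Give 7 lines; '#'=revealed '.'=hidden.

Click 1 (1,1) count=2: revealed 1 new [(1,1)] -> total=1
Click 2 (3,4) count=2: revealed 1 new [(3,4)] -> total=2
Click 3 (5,6) count=0: revealed 10 new [(3,5) (3,6) (4,4) (4,5) (4,6) (5,4) (5,5) (5,6) (6,5) (6,6)] -> total=12
Click 4 (0,2) count=2: revealed 1 new [(0,2)] -> total=13

Answer: ..#....
.#.....
.......
....###
....###
....###
.....##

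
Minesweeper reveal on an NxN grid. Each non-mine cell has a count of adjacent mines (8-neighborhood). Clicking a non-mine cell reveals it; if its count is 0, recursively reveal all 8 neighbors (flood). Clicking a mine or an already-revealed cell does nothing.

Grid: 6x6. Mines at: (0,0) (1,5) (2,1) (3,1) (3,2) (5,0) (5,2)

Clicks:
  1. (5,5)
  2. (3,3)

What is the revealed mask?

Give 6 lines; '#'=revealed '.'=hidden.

Click 1 (5,5) count=0: revealed 12 new [(2,3) (2,4) (2,5) (3,3) (3,4) (3,5) (4,3) (4,4) (4,5) (5,3) (5,4) (5,5)] -> total=12
Click 2 (3,3) count=1: revealed 0 new [(none)] -> total=12

Answer: ......
......
...###
...###
...###
...###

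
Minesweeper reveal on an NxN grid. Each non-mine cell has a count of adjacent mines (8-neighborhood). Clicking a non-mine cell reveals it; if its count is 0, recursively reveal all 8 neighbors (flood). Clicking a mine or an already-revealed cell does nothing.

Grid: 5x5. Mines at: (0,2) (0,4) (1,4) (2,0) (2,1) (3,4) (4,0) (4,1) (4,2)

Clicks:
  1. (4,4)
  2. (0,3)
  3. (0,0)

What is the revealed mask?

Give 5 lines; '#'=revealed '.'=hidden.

Answer: ##.#.
##...
.....
.....
....#

Derivation:
Click 1 (4,4) count=1: revealed 1 new [(4,4)] -> total=1
Click 2 (0,3) count=3: revealed 1 new [(0,3)] -> total=2
Click 3 (0,0) count=0: revealed 4 new [(0,0) (0,1) (1,0) (1,1)] -> total=6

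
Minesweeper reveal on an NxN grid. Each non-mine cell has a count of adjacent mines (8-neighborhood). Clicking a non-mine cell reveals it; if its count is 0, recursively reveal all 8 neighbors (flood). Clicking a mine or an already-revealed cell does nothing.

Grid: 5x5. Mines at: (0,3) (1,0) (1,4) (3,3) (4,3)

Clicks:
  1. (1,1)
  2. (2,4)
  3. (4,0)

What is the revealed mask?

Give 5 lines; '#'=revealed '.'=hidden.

Click 1 (1,1) count=1: revealed 1 new [(1,1)] -> total=1
Click 2 (2,4) count=2: revealed 1 new [(2,4)] -> total=2
Click 3 (4,0) count=0: revealed 9 new [(2,0) (2,1) (2,2) (3,0) (3,1) (3,2) (4,0) (4,1) (4,2)] -> total=11

Answer: .....
.#...
###.#
###..
###..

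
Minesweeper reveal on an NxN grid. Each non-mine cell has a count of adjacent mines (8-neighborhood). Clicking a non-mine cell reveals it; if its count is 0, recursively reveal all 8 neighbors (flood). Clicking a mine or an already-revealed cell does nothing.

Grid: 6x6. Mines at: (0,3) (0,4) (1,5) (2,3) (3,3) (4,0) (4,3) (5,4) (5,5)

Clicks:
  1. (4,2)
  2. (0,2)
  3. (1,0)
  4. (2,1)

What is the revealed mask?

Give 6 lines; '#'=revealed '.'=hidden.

Click 1 (4,2) count=2: revealed 1 new [(4,2)] -> total=1
Click 2 (0,2) count=1: revealed 1 new [(0,2)] -> total=2
Click 3 (1,0) count=0: revealed 11 new [(0,0) (0,1) (1,0) (1,1) (1,2) (2,0) (2,1) (2,2) (3,0) (3,1) (3,2)] -> total=13
Click 4 (2,1) count=0: revealed 0 new [(none)] -> total=13

Answer: ###...
###...
###...
###...
..#...
......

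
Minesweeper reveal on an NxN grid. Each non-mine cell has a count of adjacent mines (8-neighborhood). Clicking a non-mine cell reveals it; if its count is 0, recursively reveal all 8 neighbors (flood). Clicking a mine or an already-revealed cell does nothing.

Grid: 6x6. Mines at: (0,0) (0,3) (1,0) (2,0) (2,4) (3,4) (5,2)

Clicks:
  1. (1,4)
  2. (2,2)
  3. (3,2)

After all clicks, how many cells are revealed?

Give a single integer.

Click 1 (1,4) count=2: revealed 1 new [(1,4)] -> total=1
Click 2 (2,2) count=0: revealed 12 new [(1,1) (1,2) (1,3) (2,1) (2,2) (2,3) (3,1) (3,2) (3,3) (4,1) (4,2) (4,3)] -> total=13
Click 3 (3,2) count=0: revealed 0 new [(none)] -> total=13

Answer: 13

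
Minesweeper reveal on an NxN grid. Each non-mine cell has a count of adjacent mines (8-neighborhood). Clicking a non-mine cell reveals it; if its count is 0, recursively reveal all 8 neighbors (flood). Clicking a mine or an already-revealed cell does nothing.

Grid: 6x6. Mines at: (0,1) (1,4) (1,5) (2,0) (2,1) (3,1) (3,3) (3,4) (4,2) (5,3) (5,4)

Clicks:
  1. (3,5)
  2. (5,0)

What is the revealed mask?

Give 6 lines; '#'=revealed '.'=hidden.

Answer: ......
......
......
.....#
##....
##....

Derivation:
Click 1 (3,5) count=1: revealed 1 new [(3,5)] -> total=1
Click 2 (5,0) count=0: revealed 4 new [(4,0) (4,1) (5,0) (5,1)] -> total=5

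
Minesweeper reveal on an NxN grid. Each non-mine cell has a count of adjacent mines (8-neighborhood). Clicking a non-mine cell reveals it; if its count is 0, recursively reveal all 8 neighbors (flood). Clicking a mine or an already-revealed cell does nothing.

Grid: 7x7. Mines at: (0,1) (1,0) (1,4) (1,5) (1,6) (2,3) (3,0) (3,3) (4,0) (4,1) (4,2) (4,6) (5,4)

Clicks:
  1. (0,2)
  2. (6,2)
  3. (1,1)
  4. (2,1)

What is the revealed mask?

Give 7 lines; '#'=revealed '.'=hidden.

Click 1 (0,2) count=1: revealed 1 new [(0,2)] -> total=1
Click 2 (6,2) count=0: revealed 8 new [(5,0) (5,1) (5,2) (5,3) (6,0) (6,1) (6,2) (6,3)] -> total=9
Click 3 (1,1) count=2: revealed 1 new [(1,1)] -> total=10
Click 4 (2,1) count=2: revealed 1 new [(2,1)] -> total=11

Answer: ..#....
.#.....
.#.....
.......
.......
####...
####...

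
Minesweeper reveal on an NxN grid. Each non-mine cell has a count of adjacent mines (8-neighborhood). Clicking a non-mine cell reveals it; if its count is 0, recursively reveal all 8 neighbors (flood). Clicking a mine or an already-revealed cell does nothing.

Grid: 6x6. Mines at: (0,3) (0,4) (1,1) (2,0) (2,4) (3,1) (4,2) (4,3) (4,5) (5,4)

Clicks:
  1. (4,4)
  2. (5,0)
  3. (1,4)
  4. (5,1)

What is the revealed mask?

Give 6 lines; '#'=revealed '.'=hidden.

Click 1 (4,4) count=3: revealed 1 new [(4,4)] -> total=1
Click 2 (5,0) count=0: revealed 4 new [(4,0) (4,1) (5,0) (5,1)] -> total=5
Click 3 (1,4) count=3: revealed 1 new [(1,4)] -> total=6
Click 4 (5,1) count=1: revealed 0 new [(none)] -> total=6

Answer: ......
....#.
......
......
##..#.
##....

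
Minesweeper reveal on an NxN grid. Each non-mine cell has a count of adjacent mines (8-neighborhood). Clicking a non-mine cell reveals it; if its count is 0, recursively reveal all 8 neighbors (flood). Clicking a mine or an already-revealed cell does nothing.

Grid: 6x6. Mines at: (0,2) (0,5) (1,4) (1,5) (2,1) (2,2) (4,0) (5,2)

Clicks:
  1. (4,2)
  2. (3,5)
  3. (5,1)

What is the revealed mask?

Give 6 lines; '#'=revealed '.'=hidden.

Answer: ......
......
...###
...###
..####
.#.###

Derivation:
Click 1 (4,2) count=1: revealed 1 new [(4,2)] -> total=1
Click 2 (3,5) count=0: revealed 12 new [(2,3) (2,4) (2,5) (3,3) (3,4) (3,5) (4,3) (4,4) (4,5) (5,3) (5,4) (5,5)] -> total=13
Click 3 (5,1) count=2: revealed 1 new [(5,1)] -> total=14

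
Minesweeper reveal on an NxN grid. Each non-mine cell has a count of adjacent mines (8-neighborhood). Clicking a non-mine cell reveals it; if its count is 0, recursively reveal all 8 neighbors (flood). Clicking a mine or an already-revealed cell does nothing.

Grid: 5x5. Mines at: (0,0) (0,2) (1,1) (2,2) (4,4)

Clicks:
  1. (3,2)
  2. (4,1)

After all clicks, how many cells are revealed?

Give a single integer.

Click 1 (3,2) count=1: revealed 1 new [(3,2)] -> total=1
Click 2 (4,1) count=0: revealed 9 new [(2,0) (2,1) (3,0) (3,1) (3,3) (4,0) (4,1) (4,2) (4,3)] -> total=10

Answer: 10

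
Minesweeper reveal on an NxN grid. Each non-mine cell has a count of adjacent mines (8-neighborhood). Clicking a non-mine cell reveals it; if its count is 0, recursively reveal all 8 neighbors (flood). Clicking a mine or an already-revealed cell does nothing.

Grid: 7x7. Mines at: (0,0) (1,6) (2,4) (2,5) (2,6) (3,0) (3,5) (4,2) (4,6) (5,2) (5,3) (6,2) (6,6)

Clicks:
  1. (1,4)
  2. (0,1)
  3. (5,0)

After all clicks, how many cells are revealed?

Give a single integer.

Click 1 (1,4) count=2: revealed 1 new [(1,4)] -> total=1
Click 2 (0,1) count=1: revealed 1 new [(0,1)] -> total=2
Click 3 (5,0) count=0: revealed 6 new [(4,0) (4,1) (5,0) (5,1) (6,0) (6,1)] -> total=8

Answer: 8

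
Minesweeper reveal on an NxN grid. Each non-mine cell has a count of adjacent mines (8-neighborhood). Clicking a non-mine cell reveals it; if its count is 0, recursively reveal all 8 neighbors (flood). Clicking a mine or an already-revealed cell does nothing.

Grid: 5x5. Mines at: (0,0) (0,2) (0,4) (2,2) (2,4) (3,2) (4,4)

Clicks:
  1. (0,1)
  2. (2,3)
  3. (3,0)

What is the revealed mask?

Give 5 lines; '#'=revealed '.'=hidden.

Answer: .#...
##...
##.#.
##...
##...

Derivation:
Click 1 (0,1) count=2: revealed 1 new [(0,1)] -> total=1
Click 2 (2,3) count=3: revealed 1 new [(2,3)] -> total=2
Click 3 (3,0) count=0: revealed 8 new [(1,0) (1,1) (2,0) (2,1) (3,0) (3,1) (4,0) (4,1)] -> total=10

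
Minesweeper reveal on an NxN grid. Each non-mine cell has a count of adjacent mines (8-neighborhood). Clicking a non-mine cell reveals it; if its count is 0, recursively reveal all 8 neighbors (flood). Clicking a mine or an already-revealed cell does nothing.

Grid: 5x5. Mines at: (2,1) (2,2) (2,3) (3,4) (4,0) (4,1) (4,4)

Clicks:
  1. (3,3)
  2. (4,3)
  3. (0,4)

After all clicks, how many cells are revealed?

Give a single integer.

Click 1 (3,3) count=4: revealed 1 new [(3,3)] -> total=1
Click 2 (4,3) count=2: revealed 1 new [(4,3)] -> total=2
Click 3 (0,4) count=0: revealed 10 new [(0,0) (0,1) (0,2) (0,3) (0,4) (1,0) (1,1) (1,2) (1,3) (1,4)] -> total=12

Answer: 12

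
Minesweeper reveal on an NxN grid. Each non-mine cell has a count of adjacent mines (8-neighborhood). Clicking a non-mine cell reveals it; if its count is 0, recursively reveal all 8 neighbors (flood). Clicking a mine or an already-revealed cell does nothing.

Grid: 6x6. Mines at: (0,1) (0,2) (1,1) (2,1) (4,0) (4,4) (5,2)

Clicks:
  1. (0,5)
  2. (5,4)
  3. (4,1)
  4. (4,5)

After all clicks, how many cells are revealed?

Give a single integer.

Click 1 (0,5) count=0: revealed 15 new [(0,3) (0,4) (0,5) (1,2) (1,3) (1,4) (1,5) (2,2) (2,3) (2,4) (2,5) (3,2) (3,3) (3,4) (3,5)] -> total=15
Click 2 (5,4) count=1: revealed 1 new [(5,4)] -> total=16
Click 3 (4,1) count=2: revealed 1 new [(4,1)] -> total=17
Click 4 (4,5) count=1: revealed 1 new [(4,5)] -> total=18

Answer: 18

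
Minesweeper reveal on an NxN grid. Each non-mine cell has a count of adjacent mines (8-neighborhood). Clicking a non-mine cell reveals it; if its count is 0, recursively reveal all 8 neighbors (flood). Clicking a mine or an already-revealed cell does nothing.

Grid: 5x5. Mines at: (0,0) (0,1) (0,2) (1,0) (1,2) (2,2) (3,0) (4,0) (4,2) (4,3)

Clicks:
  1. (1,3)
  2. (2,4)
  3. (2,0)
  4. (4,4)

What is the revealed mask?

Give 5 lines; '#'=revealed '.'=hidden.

Answer: ...##
...##
#..##
...##
....#

Derivation:
Click 1 (1,3) count=3: revealed 1 new [(1,3)] -> total=1
Click 2 (2,4) count=0: revealed 7 new [(0,3) (0,4) (1,4) (2,3) (2,4) (3,3) (3,4)] -> total=8
Click 3 (2,0) count=2: revealed 1 new [(2,0)] -> total=9
Click 4 (4,4) count=1: revealed 1 new [(4,4)] -> total=10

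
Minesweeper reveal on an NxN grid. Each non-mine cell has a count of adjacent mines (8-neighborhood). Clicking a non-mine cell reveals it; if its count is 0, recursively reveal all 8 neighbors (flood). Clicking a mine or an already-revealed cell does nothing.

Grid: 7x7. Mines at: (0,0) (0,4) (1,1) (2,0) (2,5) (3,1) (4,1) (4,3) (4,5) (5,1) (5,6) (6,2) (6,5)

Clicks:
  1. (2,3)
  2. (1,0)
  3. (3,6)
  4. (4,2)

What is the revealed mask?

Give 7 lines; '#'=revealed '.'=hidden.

Answer: .......
#.###..
..###..
..###.#
..#....
.......
.......

Derivation:
Click 1 (2,3) count=0: revealed 9 new [(1,2) (1,3) (1,4) (2,2) (2,3) (2,4) (3,2) (3,3) (3,4)] -> total=9
Click 2 (1,0) count=3: revealed 1 new [(1,0)] -> total=10
Click 3 (3,6) count=2: revealed 1 new [(3,6)] -> total=11
Click 4 (4,2) count=4: revealed 1 new [(4,2)] -> total=12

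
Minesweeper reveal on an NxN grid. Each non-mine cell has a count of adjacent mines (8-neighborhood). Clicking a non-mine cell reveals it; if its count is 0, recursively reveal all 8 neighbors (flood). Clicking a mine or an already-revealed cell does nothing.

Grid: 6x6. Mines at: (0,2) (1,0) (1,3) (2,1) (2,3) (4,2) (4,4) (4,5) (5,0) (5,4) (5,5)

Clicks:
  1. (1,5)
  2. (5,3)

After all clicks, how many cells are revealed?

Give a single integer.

Click 1 (1,5) count=0: revealed 8 new [(0,4) (0,5) (1,4) (1,5) (2,4) (2,5) (3,4) (3,5)] -> total=8
Click 2 (5,3) count=3: revealed 1 new [(5,3)] -> total=9

Answer: 9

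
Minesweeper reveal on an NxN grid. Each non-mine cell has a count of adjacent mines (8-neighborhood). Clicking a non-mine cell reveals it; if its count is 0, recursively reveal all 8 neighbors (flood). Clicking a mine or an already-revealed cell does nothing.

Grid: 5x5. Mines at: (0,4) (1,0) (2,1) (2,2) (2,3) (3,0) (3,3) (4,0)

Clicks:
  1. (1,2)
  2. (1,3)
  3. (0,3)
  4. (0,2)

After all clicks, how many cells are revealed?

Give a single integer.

Answer: 6

Derivation:
Click 1 (1,2) count=3: revealed 1 new [(1,2)] -> total=1
Click 2 (1,3) count=3: revealed 1 new [(1,3)] -> total=2
Click 3 (0,3) count=1: revealed 1 new [(0,3)] -> total=3
Click 4 (0,2) count=0: revealed 3 new [(0,1) (0,2) (1,1)] -> total=6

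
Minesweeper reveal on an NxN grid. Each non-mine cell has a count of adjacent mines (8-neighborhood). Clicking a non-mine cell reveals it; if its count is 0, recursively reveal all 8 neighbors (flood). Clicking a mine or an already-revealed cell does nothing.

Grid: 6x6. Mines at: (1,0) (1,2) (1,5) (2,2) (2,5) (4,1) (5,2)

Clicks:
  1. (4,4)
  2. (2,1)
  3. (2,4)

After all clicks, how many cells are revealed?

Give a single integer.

Click 1 (4,4) count=0: revealed 9 new [(3,3) (3,4) (3,5) (4,3) (4,4) (4,5) (5,3) (5,4) (5,5)] -> total=9
Click 2 (2,1) count=3: revealed 1 new [(2,1)] -> total=10
Click 3 (2,4) count=2: revealed 1 new [(2,4)] -> total=11

Answer: 11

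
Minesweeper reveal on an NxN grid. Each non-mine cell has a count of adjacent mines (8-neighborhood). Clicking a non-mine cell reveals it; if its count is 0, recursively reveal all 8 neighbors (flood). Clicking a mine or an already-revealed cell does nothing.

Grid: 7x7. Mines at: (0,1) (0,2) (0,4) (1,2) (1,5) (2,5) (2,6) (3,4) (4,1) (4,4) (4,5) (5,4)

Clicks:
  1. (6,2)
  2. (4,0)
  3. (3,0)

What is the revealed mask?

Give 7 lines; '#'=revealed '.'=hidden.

Click 1 (6,2) count=0: revealed 8 new [(5,0) (5,1) (5,2) (5,3) (6,0) (6,1) (6,2) (6,3)] -> total=8
Click 2 (4,0) count=1: revealed 1 new [(4,0)] -> total=9
Click 3 (3,0) count=1: revealed 1 new [(3,0)] -> total=10

Answer: .......
.......
.......
#......
#......
####...
####...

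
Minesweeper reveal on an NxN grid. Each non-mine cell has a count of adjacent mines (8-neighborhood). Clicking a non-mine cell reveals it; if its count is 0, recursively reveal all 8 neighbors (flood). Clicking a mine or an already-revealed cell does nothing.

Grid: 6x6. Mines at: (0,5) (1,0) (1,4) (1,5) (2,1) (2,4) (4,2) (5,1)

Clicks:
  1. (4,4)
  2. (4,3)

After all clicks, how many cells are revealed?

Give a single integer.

Click 1 (4,4) count=0: revealed 9 new [(3,3) (3,4) (3,5) (4,3) (4,4) (4,5) (5,3) (5,4) (5,5)] -> total=9
Click 2 (4,3) count=1: revealed 0 new [(none)] -> total=9

Answer: 9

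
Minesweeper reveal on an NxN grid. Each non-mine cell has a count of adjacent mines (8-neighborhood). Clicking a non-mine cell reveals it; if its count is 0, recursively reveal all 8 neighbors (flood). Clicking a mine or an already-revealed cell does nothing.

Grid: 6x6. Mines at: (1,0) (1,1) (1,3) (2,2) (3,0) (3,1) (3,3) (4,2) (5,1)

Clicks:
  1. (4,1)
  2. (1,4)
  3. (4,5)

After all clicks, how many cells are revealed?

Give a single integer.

Answer: 15

Derivation:
Click 1 (4,1) count=4: revealed 1 new [(4,1)] -> total=1
Click 2 (1,4) count=1: revealed 1 new [(1,4)] -> total=2
Click 3 (4,5) count=0: revealed 13 new [(0,4) (0,5) (1,5) (2,4) (2,5) (3,4) (3,5) (4,3) (4,4) (4,5) (5,3) (5,4) (5,5)] -> total=15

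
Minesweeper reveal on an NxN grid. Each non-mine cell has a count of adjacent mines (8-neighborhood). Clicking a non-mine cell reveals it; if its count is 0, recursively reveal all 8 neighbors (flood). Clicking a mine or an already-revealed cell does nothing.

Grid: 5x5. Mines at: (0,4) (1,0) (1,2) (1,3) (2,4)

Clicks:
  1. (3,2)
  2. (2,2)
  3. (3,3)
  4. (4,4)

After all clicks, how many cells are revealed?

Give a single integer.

Click 1 (3,2) count=0: revealed 14 new [(2,0) (2,1) (2,2) (2,3) (3,0) (3,1) (3,2) (3,3) (3,4) (4,0) (4,1) (4,2) (4,3) (4,4)] -> total=14
Click 2 (2,2) count=2: revealed 0 new [(none)] -> total=14
Click 3 (3,3) count=1: revealed 0 new [(none)] -> total=14
Click 4 (4,4) count=0: revealed 0 new [(none)] -> total=14

Answer: 14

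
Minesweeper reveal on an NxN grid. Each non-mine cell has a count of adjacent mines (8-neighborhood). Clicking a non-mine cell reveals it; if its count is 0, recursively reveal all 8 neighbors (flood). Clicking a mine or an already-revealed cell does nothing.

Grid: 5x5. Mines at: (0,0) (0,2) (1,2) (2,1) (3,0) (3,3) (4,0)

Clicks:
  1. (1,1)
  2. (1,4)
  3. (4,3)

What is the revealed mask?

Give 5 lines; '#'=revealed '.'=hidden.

Answer: ...##
.#.##
...##
.....
...#.

Derivation:
Click 1 (1,1) count=4: revealed 1 new [(1,1)] -> total=1
Click 2 (1,4) count=0: revealed 6 new [(0,3) (0,4) (1,3) (1,4) (2,3) (2,4)] -> total=7
Click 3 (4,3) count=1: revealed 1 new [(4,3)] -> total=8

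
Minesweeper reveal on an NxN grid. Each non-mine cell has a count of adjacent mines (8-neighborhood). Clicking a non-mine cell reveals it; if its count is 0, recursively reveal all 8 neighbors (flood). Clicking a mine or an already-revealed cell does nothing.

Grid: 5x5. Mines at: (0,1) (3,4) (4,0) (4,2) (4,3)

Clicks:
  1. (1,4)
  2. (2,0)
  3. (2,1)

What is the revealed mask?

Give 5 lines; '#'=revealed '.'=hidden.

Click 1 (1,4) count=0: revealed 17 new [(0,2) (0,3) (0,4) (1,0) (1,1) (1,2) (1,3) (1,4) (2,0) (2,1) (2,2) (2,3) (2,4) (3,0) (3,1) (3,2) (3,3)] -> total=17
Click 2 (2,0) count=0: revealed 0 new [(none)] -> total=17
Click 3 (2,1) count=0: revealed 0 new [(none)] -> total=17

Answer: ..###
#####
#####
####.
.....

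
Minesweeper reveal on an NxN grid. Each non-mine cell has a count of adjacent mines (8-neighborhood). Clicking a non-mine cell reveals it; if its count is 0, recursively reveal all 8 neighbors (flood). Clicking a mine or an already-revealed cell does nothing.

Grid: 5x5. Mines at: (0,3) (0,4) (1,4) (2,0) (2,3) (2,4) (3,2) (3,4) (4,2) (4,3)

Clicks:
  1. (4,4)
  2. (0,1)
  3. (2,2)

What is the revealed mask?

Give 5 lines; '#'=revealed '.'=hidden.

Click 1 (4,4) count=2: revealed 1 new [(4,4)] -> total=1
Click 2 (0,1) count=0: revealed 6 new [(0,0) (0,1) (0,2) (1,0) (1,1) (1,2)] -> total=7
Click 3 (2,2) count=2: revealed 1 new [(2,2)] -> total=8

Answer: ###..
###..
..#..
.....
....#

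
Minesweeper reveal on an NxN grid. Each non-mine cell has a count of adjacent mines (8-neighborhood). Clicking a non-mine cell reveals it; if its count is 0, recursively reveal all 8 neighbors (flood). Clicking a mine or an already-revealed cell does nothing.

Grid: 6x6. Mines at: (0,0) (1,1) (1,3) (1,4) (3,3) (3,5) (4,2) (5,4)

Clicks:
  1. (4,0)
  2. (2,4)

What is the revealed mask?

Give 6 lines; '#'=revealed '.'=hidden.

Answer: ......
......
##..#.
##....
##....
##....

Derivation:
Click 1 (4,0) count=0: revealed 8 new [(2,0) (2,1) (3,0) (3,1) (4,0) (4,1) (5,0) (5,1)] -> total=8
Click 2 (2,4) count=4: revealed 1 new [(2,4)] -> total=9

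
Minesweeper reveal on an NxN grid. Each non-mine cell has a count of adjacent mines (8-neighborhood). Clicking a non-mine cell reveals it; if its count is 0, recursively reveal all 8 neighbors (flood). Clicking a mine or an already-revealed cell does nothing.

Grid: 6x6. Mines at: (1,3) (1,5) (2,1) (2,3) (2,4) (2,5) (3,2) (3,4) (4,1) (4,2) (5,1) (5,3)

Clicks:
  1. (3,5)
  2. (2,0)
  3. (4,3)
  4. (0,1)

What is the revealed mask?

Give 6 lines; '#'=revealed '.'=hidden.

Answer: ###...
###...
#.....
.....#
...#..
......

Derivation:
Click 1 (3,5) count=3: revealed 1 new [(3,5)] -> total=1
Click 2 (2,0) count=1: revealed 1 new [(2,0)] -> total=2
Click 3 (4,3) count=4: revealed 1 new [(4,3)] -> total=3
Click 4 (0,1) count=0: revealed 6 new [(0,0) (0,1) (0,2) (1,0) (1,1) (1,2)] -> total=9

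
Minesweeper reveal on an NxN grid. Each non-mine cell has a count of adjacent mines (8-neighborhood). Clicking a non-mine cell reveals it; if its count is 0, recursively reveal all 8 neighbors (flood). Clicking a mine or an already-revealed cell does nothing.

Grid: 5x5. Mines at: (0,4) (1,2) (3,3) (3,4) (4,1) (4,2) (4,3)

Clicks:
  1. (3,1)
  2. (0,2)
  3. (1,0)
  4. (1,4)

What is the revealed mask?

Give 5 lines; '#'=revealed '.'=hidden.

Click 1 (3,1) count=2: revealed 1 new [(3,1)] -> total=1
Click 2 (0,2) count=1: revealed 1 new [(0,2)] -> total=2
Click 3 (1,0) count=0: revealed 7 new [(0,0) (0,1) (1,0) (1,1) (2,0) (2,1) (3,0)] -> total=9
Click 4 (1,4) count=1: revealed 1 new [(1,4)] -> total=10

Answer: ###..
##..#
##...
##...
.....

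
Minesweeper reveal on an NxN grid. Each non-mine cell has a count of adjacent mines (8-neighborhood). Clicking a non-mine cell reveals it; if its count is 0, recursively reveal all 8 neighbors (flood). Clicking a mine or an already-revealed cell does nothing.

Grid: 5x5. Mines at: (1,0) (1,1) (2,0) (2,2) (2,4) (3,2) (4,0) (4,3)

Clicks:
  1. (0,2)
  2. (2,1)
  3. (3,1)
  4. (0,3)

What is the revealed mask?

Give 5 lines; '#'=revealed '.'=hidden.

Answer: ..###
..###
.#...
.#...
.....

Derivation:
Click 1 (0,2) count=1: revealed 1 new [(0,2)] -> total=1
Click 2 (2,1) count=5: revealed 1 new [(2,1)] -> total=2
Click 3 (3,1) count=4: revealed 1 new [(3,1)] -> total=3
Click 4 (0,3) count=0: revealed 5 new [(0,3) (0,4) (1,2) (1,3) (1,4)] -> total=8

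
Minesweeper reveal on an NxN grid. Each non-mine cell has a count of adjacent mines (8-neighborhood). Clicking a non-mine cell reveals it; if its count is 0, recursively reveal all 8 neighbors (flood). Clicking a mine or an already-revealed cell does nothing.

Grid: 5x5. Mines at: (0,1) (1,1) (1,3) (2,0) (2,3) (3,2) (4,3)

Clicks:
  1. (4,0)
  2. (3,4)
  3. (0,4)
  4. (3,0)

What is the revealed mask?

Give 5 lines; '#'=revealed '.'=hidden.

Answer: ....#
.....
.....
##..#
##...

Derivation:
Click 1 (4,0) count=0: revealed 4 new [(3,0) (3,1) (4,0) (4,1)] -> total=4
Click 2 (3,4) count=2: revealed 1 new [(3,4)] -> total=5
Click 3 (0,4) count=1: revealed 1 new [(0,4)] -> total=6
Click 4 (3,0) count=1: revealed 0 new [(none)] -> total=6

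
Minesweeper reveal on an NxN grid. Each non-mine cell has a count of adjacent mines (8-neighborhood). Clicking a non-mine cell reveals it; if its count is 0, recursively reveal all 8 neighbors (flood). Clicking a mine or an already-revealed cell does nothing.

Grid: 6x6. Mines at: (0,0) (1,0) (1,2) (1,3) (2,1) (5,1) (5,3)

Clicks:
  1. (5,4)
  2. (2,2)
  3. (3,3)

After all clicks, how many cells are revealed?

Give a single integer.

Click 1 (5,4) count=1: revealed 1 new [(5,4)] -> total=1
Click 2 (2,2) count=3: revealed 1 new [(2,2)] -> total=2
Click 3 (3,3) count=0: revealed 16 new [(0,4) (0,5) (1,4) (1,5) (2,3) (2,4) (2,5) (3,2) (3,3) (3,4) (3,5) (4,2) (4,3) (4,4) (4,5) (5,5)] -> total=18

Answer: 18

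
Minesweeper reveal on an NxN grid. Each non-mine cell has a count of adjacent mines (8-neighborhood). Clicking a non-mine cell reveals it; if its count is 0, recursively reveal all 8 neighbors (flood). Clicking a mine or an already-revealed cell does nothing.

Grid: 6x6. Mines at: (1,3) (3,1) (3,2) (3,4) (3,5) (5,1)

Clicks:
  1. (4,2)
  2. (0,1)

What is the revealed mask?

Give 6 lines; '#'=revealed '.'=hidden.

Click 1 (4,2) count=3: revealed 1 new [(4,2)] -> total=1
Click 2 (0,1) count=0: revealed 9 new [(0,0) (0,1) (0,2) (1,0) (1,1) (1,2) (2,0) (2,1) (2,2)] -> total=10

Answer: ###...
###...
###...
......
..#...
......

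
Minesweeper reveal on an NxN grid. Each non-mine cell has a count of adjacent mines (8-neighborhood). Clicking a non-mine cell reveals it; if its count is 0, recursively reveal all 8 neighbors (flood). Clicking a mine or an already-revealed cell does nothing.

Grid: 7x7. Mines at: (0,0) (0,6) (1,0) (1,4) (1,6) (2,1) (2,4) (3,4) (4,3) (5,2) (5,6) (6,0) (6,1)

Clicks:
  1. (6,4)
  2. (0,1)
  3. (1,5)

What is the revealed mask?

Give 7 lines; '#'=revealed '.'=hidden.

Answer: .#.....
.....#.
.......
.......
.......
...###.
...###.

Derivation:
Click 1 (6,4) count=0: revealed 6 new [(5,3) (5,4) (5,5) (6,3) (6,4) (6,5)] -> total=6
Click 2 (0,1) count=2: revealed 1 new [(0,1)] -> total=7
Click 3 (1,5) count=4: revealed 1 new [(1,5)] -> total=8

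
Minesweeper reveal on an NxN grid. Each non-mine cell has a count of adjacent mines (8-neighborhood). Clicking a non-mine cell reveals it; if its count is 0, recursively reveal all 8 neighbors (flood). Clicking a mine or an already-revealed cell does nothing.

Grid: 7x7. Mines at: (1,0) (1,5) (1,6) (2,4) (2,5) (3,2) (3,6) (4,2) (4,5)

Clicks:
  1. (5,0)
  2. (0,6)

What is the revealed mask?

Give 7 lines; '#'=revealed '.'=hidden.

Click 1 (5,0) count=0: revealed 20 new [(2,0) (2,1) (3,0) (3,1) (4,0) (4,1) (5,0) (5,1) (5,2) (5,3) (5,4) (5,5) (5,6) (6,0) (6,1) (6,2) (6,3) (6,4) (6,5) (6,6)] -> total=20
Click 2 (0,6) count=2: revealed 1 new [(0,6)] -> total=21

Answer: ......#
.......
##.....
##.....
##.....
#######
#######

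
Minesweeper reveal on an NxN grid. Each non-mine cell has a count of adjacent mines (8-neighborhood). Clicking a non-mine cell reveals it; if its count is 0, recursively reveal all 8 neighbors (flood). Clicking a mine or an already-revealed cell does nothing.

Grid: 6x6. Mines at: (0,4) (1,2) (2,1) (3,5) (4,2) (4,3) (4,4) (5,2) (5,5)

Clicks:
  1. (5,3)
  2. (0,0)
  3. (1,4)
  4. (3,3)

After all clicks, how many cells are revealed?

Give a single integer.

Answer: 7

Derivation:
Click 1 (5,3) count=4: revealed 1 new [(5,3)] -> total=1
Click 2 (0,0) count=0: revealed 4 new [(0,0) (0,1) (1,0) (1,1)] -> total=5
Click 3 (1,4) count=1: revealed 1 new [(1,4)] -> total=6
Click 4 (3,3) count=3: revealed 1 new [(3,3)] -> total=7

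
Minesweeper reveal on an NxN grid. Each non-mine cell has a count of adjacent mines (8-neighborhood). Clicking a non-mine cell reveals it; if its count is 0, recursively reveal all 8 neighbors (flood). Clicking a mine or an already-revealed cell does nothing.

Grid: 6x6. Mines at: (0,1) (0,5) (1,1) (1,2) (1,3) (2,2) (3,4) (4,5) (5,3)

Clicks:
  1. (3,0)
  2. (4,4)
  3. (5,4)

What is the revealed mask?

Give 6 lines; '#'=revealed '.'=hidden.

Click 1 (3,0) count=0: revealed 11 new [(2,0) (2,1) (3,0) (3,1) (3,2) (4,0) (4,1) (4,2) (5,0) (5,1) (5,2)] -> total=11
Click 2 (4,4) count=3: revealed 1 new [(4,4)] -> total=12
Click 3 (5,4) count=2: revealed 1 new [(5,4)] -> total=13

Answer: ......
......
##....
###...
###.#.
###.#.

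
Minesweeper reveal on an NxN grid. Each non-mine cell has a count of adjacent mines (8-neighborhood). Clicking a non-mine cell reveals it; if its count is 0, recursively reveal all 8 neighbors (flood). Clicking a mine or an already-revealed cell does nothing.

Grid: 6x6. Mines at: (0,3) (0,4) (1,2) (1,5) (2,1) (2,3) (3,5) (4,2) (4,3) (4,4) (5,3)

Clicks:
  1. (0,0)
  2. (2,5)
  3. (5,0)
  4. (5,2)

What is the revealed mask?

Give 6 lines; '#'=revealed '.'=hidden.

Click 1 (0,0) count=0: revealed 4 new [(0,0) (0,1) (1,0) (1,1)] -> total=4
Click 2 (2,5) count=2: revealed 1 new [(2,5)] -> total=5
Click 3 (5,0) count=0: revealed 6 new [(3,0) (3,1) (4,0) (4,1) (5,0) (5,1)] -> total=11
Click 4 (5,2) count=3: revealed 1 new [(5,2)] -> total=12

Answer: ##....
##....
.....#
##....
##....
###...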